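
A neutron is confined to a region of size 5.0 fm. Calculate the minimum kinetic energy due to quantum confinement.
207.212 keV

Using the uncertainty principle:

1. Position uncertainty: Δx ≈ 5.000e-15 m
2. Minimum momentum uncertainty: Δp = ℏ/(2Δx) = 1.055e-20 kg·m/s
3. Minimum kinetic energy:
   KE = (Δp)²/(2m) = (1.055e-20)²/(2 × 1.675e-27 kg)
   KE = 3.320e-14 J = 207.212 keV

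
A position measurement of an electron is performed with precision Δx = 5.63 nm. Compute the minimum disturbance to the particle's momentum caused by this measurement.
9.366 × 10^-27 kg·m/s

The uncertainty principle implies that measuring position disturbs momentum:
ΔxΔp ≥ ℏ/2

When we measure position with precision Δx, we necessarily introduce a momentum uncertainty:
Δp ≥ ℏ/(2Δx)
Δp_min = (1.055e-34 J·s) / (2 × 5.630e-09 m)
Δp_min = 9.366e-27 kg·m/s

The more precisely we measure position, the greater the momentum disturbance.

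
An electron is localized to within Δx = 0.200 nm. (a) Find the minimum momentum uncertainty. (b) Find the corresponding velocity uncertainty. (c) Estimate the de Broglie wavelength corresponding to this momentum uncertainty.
(a) Δp_min = 2.636 × 10^-25 kg·m/s
(b) Δv_min = 289.419 km/s
(c) λ_dB = 2.513 nm

Step-by-step:

(a) From the uncertainty principle:
Δp_min = ℏ/(2Δx) = (1.055e-34 J·s)/(2 × 2.000e-10 m) = 2.636e-25 kg·m/s

(b) The velocity uncertainty:
Δv = Δp/m = (2.636e-25 kg·m/s)/(9.109e-31 kg) = 2.894e+05 m/s = 289.419 km/s

(c) The de Broglie wavelength for this momentum:
λ = h/p = (6.626e-34 J·s)/(2.636e-25 kg·m/s) = 2.513e-09 m = 2.513 nm

Note: The de Broglie wavelength is comparable to the localization size, as expected from wave-particle duality.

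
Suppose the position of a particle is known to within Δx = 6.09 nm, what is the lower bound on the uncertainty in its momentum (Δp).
8.658 × 10^-27 kg·m/s

Using the Heisenberg uncertainty principle:
ΔxΔp ≥ ℏ/2

The minimum uncertainty in momentum is:
Δp_min = ℏ/(2Δx)
Δp_min = (1.055e-34 J·s) / (2 × 6.090e-09 m)
Δp_min = 8.658e-27 kg·m/s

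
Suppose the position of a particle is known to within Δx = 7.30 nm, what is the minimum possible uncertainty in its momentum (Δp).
7.223 × 10^-27 kg·m/s

Using the Heisenberg uncertainty principle:
ΔxΔp ≥ ℏ/2

The minimum uncertainty in momentum is:
Δp_min = ℏ/(2Δx)
Δp_min = (1.055e-34 J·s) / (2 × 7.300e-09 m)
Δp_min = 7.223e-27 kg·m/s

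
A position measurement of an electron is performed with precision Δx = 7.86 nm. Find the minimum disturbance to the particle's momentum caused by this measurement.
6.708 × 10^-27 kg·m/s

The uncertainty principle implies that measuring position disturbs momentum:
ΔxΔp ≥ ℏ/2

When we measure position with precision Δx, we necessarily introduce a momentum uncertainty:
Δp ≥ ℏ/(2Δx)
Δp_min = (1.055e-34 J·s) / (2 × 7.860e-09 m)
Δp_min = 6.708e-27 kg·m/s

The more precisely we measure position, the greater the momentum disturbance.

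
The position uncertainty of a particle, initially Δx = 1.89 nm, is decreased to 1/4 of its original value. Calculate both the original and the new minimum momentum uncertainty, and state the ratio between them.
Original Δp_min = 2.790 × 10^-26 kg·m/s; new Δp'_min = 1.116 × 10^-25 kg·m/s; ratio Δp'_min/Δp_min = 4.

From the uncertainty principle ΔxΔp ≥ ℏ/2, the minimum momentum uncertainty is Δp_min = ℏ/(2Δx).

Original (Δx = 1.89 nm = 1.890e-09 m):
Δp_min = (1.055e-34 J·s)/(2 × 1.890e-09 m) = 2.790e-26 kg·m/s

When Δx → (1/4)Δx:
Δp'_min = ℏ/(2 × (1/4)Δx) = 4 × ℏ/(2Δx) = 4 × Δp_min
Δp'_min = 4 × 2.790e-26 kg·m/s = 1.116e-25 kg·m/s

Since Δp_min ∝ 1/Δx, when Δx is decreased to 1/4 of its original value, Δp_min increases to 4 times its original value.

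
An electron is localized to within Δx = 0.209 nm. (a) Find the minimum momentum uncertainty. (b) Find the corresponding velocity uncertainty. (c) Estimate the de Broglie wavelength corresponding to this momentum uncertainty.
(a) Δp_min = 2.523 × 10^-25 kg·m/s
(b) Δv_min = 276.956 km/s
(c) λ_dB = 2.626 nm

Step-by-step:

(a) From the uncertainty principle:
Δp_min = ℏ/(2Δx) = (1.055e-34 J·s)/(2 × 2.090e-10 m) = 2.523e-25 kg·m/s

(b) The velocity uncertainty:
Δv = Δp/m = (2.523e-25 kg·m/s)/(9.109e-31 kg) = 2.770e+05 m/s = 276.956 km/s

(c) The de Broglie wavelength for this momentum:
λ = h/p = (6.626e-34 J·s)/(2.523e-25 kg·m/s) = 2.626e-09 m = 2.626 nm

Note: The de Broglie wavelength is comparable to the localization size, as expected from wave-particle duality.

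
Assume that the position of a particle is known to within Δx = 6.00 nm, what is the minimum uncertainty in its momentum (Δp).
8.788 × 10^-27 kg·m/s

Using the Heisenberg uncertainty principle:
ΔxΔp ≥ ℏ/2

The minimum uncertainty in momentum is:
Δp_min = ℏ/(2Δx)
Δp_min = (1.055e-34 J·s) / (2 × 6.000e-09 m)
Δp_min = 8.788e-27 kg·m/s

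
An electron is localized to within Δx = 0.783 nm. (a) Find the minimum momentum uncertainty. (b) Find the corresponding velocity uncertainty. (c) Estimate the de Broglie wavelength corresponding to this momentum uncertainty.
(a) Δp_min = 6.734 × 10^-26 kg·m/s
(b) Δv_min = 73.926 km/s
(c) λ_dB = 9.839 nm

Step-by-step:

(a) From the uncertainty principle:
Δp_min = ℏ/(2Δx) = (1.055e-34 J·s)/(2 × 7.830e-10 m) = 6.734e-26 kg·m/s

(b) The velocity uncertainty:
Δv = Δp/m = (6.734e-26 kg·m/s)/(9.109e-31 kg) = 7.393e+04 m/s = 73.926 km/s

(c) The de Broglie wavelength for this momentum:
λ = h/p = (6.626e-34 J·s)/(6.734e-26 kg·m/s) = 9.839e-09 m = 9.839 nm

Note: The de Broglie wavelength is comparable to the localization size, as expected from wave-particle duality.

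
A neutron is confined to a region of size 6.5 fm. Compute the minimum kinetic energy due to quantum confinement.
122.611 keV

Using the uncertainty principle:

1. Position uncertainty: Δx ≈ 6.500e-15 m
2. Minimum momentum uncertainty: Δp = ℏ/(2Δx) = 8.112e-21 kg·m/s
3. Minimum kinetic energy:
   KE = (Δp)²/(2m) = (8.112e-21)²/(2 × 1.675e-27 kg)
   KE = 1.964e-14 J = 122.611 keV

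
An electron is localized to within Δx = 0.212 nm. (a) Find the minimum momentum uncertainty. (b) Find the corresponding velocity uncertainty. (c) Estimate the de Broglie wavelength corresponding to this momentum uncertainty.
(a) Δp_min = 2.487 × 10^-25 kg·m/s
(b) Δv_min = 273.037 km/s
(c) λ_dB = 2.664 nm

Step-by-step:

(a) From the uncertainty principle:
Δp_min = ℏ/(2Δx) = (1.055e-34 J·s)/(2 × 2.120e-10 m) = 2.487e-25 kg·m/s

(b) The velocity uncertainty:
Δv = Δp/m = (2.487e-25 kg·m/s)/(9.109e-31 kg) = 2.730e+05 m/s = 273.037 km/s

(c) The de Broglie wavelength for this momentum:
λ = h/p = (6.626e-34 J·s)/(2.487e-25 kg·m/s) = 2.664e-09 m = 2.664 nm

Note: The de Broglie wavelength is comparable to the localization size, as expected from wave-particle duality.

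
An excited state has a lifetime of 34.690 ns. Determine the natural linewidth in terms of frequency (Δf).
2.294 MHz

Using the energy-time uncertainty principle and E = hf:
ΔEΔt ≥ ℏ/2
hΔf·Δt ≥ ℏ/2

The minimum frequency uncertainty is:
Δf = ℏ/(2hτ) = 1/(4πτ)
Δf = 1/(4π × 3.469e-08 s)
Δf = 2.294e+06 Hz = 2.294 MHz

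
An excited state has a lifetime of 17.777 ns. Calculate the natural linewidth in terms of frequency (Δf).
4.476 MHz

Using the energy-time uncertainty principle and E = hf:
ΔEΔt ≥ ℏ/2
hΔf·Δt ≥ ℏ/2

The minimum frequency uncertainty is:
Δf = ℏ/(2hτ) = 1/(4πτ)
Δf = 1/(4π × 1.778e-08 s)
Δf = 4.476e+06 Hz = 4.476 MHz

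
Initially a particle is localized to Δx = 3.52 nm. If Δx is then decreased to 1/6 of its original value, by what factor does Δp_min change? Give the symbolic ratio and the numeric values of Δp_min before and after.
Original Δp_min = 1.498 × 10^-26 kg·m/s; new Δp'_min = 8.988 × 10^-26 kg·m/s; ratio Δp'_min/Δp_min = 6.

From the uncertainty principle ΔxΔp ≥ ℏ/2, the minimum momentum uncertainty is Δp_min = ℏ/(2Δx).

Original (Δx = 3.52 nm = 3.520e-09 m):
Δp_min = (1.055e-34 J·s)/(2 × 3.520e-09 m) = 1.498e-26 kg·m/s

When Δx → (1/6)Δx:
Δp'_min = ℏ/(2 × (1/6)Δx) = 6 × ℏ/(2Δx) = 6 × Δp_min
Δp'_min = 6 × 1.498e-26 kg·m/s = 8.988e-26 kg·m/s

Since Δp_min ∝ 1/Δx, when Δx is decreased to 1/6 of its original value, Δp_min increases to 6 times its original value.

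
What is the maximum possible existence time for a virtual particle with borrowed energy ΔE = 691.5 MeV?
4.759 × 10^-25 s

Using the energy-time uncertainty principle:
ΔEΔt ≥ ℏ/2

For a virtual particle borrowing energy ΔE, the maximum lifetime is:
Δt_max = ℏ/(2ΔE)

Converting energy:
ΔE = 691.5 MeV = 1.108e-10 J

Δt_max = (1.055e-34 J·s) / (2 × 1.108e-10 J)
Δt_max = 4.759e-25 s = 4.759 × 10^-25 s

Virtual particles with higher borrowed energy exist for shorter times.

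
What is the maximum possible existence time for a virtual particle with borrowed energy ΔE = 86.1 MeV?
3.822 ys

Using the energy-time uncertainty principle:
ΔEΔt ≥ ℏ/2

For a virtual particle borrowing energy ΔE, the maximum lifetime is:
Δt_max = ℏ/(2ΔE)

Converting energy:
ΔE = 86.1 MeV = 1.379e-11 J

Δt_max = (1.055e-34 J·s) / (2 × 1.379e-11 J)
Δt_max = 3.822e-24 s = 3.822 ys

Virtual particles with higher borrowed energy exist for shorter times.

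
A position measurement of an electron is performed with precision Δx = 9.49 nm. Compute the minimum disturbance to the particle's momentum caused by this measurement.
5.556 × 10^-27 kg·m/s

The uncertainty principle implies that measuring position disturbs momentum:
ΔxΔp ≥ ℏ/2

When we measure position with precision Δx, we necessarily introduce a momentum uncertainty:
Δp ≥ ℏ/(2Δx)
Δp_min = (1.055e-34 J·s) / (2 × 9.490e-09 m)
Δp_min = 5.556e-27 kg·m/s

The more precisely we measure position, the greater the momentum disturbance.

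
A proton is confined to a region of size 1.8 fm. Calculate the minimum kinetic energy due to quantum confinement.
1.601 MeV

Using the uncertainty principle:

1. Position uncertainty: Δx ≈ 1.800e-15 m
2. Minimum momentum uncertainty: Δp = ℏ/(2Δx) = 2.929e-20 kg·m/s
3. Minimum kinetic energy:
   KE = (Δp)²/(2m) = (2.929e-20)²/(2 × 1.673e-27 kg)
   KE = 2.565e-13 J = 1.601 MeV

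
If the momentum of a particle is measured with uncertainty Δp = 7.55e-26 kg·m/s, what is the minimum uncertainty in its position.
698.392 pm

Using the Heisenberg uncertainty principle:
ΔxΔp ≥ ℏ/2

The minimum uncertainty in position is:
Δx_min = ℏ/(2Δp)
Δx_min = (1.055e-34 J·s) / (2 × 7.550e-26 kg·m/s)
Δx_min = 6.984e-10 m = 698.392 pm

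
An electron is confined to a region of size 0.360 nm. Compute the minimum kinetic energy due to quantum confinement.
73.495 meV

Using the uncertainty principle:

1. Position uncertainty: Δx ≈ 3.600e-10 m
2. Minimum momentum uncertainty: Δp = ℏ/(2Δx) = 1.465e-25 kg·m/s
3. Minimum kinetic energy:
   KE = (Δp)²/(2m) = (1.465e-25)²/(2 × 9.109e-31 kg)
   KE = 1.178e-20 J = 73.495 meV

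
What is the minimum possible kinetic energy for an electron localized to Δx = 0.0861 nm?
1.285 eV

Localizing a particle requires giving it sufficient momentum uncertainty:

1. From uncertainty principle: Δp ≥ ℏ/(2Δx)
   Δp_min = (1.055e-34 J·s) / (2 × 8.610e-11 m)
   Δp_min = 6.124e-25 kg·m/s

2. This momentum uncertainty corresponds to kinetic energy:
   KE ≈ (Δp)²/(2m) = (6.124e-25)²/(2 × 9.109e-31 kg)
   KE = 2.059e-19 J = 1.285 eV

Tighter localization requires more energy.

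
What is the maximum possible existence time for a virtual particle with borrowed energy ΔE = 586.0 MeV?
5.616 × 10^-25 s

Using the energy-time uncertainty principle:
ΔEΔt ≥ ℏ/2

For a virtual particle borrowing energy ΔE, the maximum lifetime is:
Δt_max = ℏ/(2ΔE)

Converting energy:
ΔE = 586.0 MeV = 9.389e-11 J

Δt_max = (1.055e-34 J·s) / (2 × 9.389e-11 J)
Δt_max = 5.616e-25 s = 5.616 × 10^-25 s

Virtual particles with higher borrowed energy exist for shorter times.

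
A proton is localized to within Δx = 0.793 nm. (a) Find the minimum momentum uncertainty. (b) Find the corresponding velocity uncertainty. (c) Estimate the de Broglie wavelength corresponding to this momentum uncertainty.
(a) Δp_min = 6.649 × 10^-26 kg·m/s
(b) Δv_min = 39.753 m/s
(c) λ_dB = 9.965 nm

Step-by-step:

(a) From the uncertainty principle:
Δp_min = ℏ/(2Δx) = (1.055e-34 J·s)/(2 × 7.930e-10 m) = 6.649e-26 kg·m/s

(b) The velocity uncertainty:
Δv = Δp/m = (6.649e-26 kg·m/s)/(1.673e-27 kg) = 3.975e+01 m/s = 39.753 m/s

(c) The de Broglie wavelength for this momentum:
λ = h/p = (6.626e-34 J·s)/(6.649e-26 kg·m/s) = 9.965e-09 m = 9.965 nm

Note: The de Broglie wavelength is comparable to the localization size, as expected from wave-particle duality.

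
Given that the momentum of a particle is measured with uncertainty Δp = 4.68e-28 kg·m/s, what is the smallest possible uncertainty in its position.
112.668 nm

Using the Heisenberg uncertainty principle:
ΔxΔp ≥ ℏ/2

The minimum uncertainty in position is:
Δx_min = ℏ/(2Δp)
Δx_min = (1.055e-34 J·s) / (2 × 4.680e-28 kg·m/s)
Δx_min = 1.127e-07 m = 112.668 nm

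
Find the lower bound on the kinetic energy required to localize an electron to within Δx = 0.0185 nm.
27.830 eV

Localizing a particle requires giving it sufficient momentum uncertainty:

1. From uncertainty principle: Δp ≥ ℏ/(2Δx)
   Δp_min = (1.055e-34 J·s) / (2 × 1.850e-11 m)
   Δp_min = 2.850e-24 kg·m/s

2. This momentum uncertainty corresponds to kinetic energy:
   KE ≈ (Δp)²/(2m) = (2.850e-24)²/(2 × 9.109e-31 kg)
   KE = 4.459e-18 J = 27.830 eV

Tighter localization requires more energy.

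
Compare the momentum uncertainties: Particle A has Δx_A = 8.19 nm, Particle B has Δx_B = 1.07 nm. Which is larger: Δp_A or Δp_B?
Particle B has the larger minimum momentum uncertainty, by a factor of 7.65.

For each particle, the minimum momentum uncertainty is Δp_min = ℏ/(2Δx):

Particle A: Δp_A = ℏ/(2×8.190e-09 m) = 6.438e-27 kg·m/s
Particle B: Δp_B = ℏ/(2×1.070e-09 m) = 4.928e-26 kg·m/s

Ratio: Δp_B/Δp_A = 7.65

Since Δp_min ∝ 1/Δx, the particle with smaller position uncertainty (B) has larger momentum uncertainty.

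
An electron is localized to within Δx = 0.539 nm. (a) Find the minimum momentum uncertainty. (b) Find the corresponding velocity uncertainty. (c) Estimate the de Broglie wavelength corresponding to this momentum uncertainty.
(a) Δp_min = 9.783 × 10^-26 kg·m/s
(b) Δv_min = 107.391 km/s
(c) λ_dB = 6.773 nm

Step-by-step:

(a) From the uncertainty principle:
Δp_min = ℏ/(2Δx) = (1.055e-34 J·s)/(2 × 5.390e-10 m) = 9.783e-26 kg·m/s

(b) The velocity uncertainty:
Δv = Δp/m = (9.783e-26 kg·m/s)/(9.109e-31 kg) = 1.074e+05 m/s = 107.391 km/s

(c) The de Broglie wavelength for this momentum:
λ = h/p = (6.626e-34 J·s)/(9.783e-26 kg·m/s) = 6.773e-09 m = 6.773 nm

Note: The de Broglie wavelength is comparable to the localization size, as expected from wave-particle duality.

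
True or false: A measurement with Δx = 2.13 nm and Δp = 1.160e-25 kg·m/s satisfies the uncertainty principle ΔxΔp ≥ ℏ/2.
Yes, it satisfies the uncertainty principle.

Calculate the product ΔxΔp:
ΔxΔp = (2.130e-09 m) × (1.160e-25 kg·m/s)
ΔxΔp = 2.471e-34 J·s

Compare to the minimum allowed value ℏ/2:
ℏ/2 = 5.273e-35 J·s

Since ΔxΔp = 2.471e-34 J·s ≥ 5.273e-35 J·s = ℏ/2,
the measurement satisfies the uncertainty principle.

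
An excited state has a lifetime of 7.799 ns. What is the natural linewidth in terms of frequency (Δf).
10.204 MHz

Using the energy-time uncertainty principle and E = hf:
ΔEΔt ≥ ℏ/2
hΔf·Δt ≥ ℏ/2

The minimum frequency uncertainty is:
Δf = ℏ/(2hτ) = 1/(4πτ)
Δf = 1/(4π × 7.799e-09 s)
Δf = 1.020e+07 Hz = 10.204 MHz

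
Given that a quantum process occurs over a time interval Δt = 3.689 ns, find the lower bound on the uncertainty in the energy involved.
89.213 neV

Using the energy-time uncertainty principle:
ΔEΔt ≥ ℏ/2

The minimum uncertainty in energy is:
ΔE_min = ℏ/(2Δt)
ΔE_min = (1.055e-34 J·s) / (2 × 3.689e-09 s)
ΔE_min = 1.429e-26 J = 89.213 neV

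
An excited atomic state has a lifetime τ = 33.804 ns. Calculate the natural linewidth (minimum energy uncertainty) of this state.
9.736 neV

Using the energy-time uncertainty principle:
ΔEΔt ≥ ℏ/2

The lifetime τ represents the time uncertainty Δt.
The natural linewidth (minimum energy uncertainty) is:

ΔE = ℏ/(2τ)
ΔE = (1.055e-34 J·s) / (2 × 3.380e-08 s)
ΔE = 1.560e-27 J = 9.736 neV

This natural linewidth limits the precision of spectroscopic measurements.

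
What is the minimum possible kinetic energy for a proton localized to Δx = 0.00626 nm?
132.375 meV

Localizing a particle requires giving it sufficient momentum uncertainty:

1. From uncertainty principle: Δp ≥ ℏ/(2Δx)
   Δp_min = (1.055e-34 J·s) / (2 × 6.260e-12 m)
   Δp_min = 8.423e-24 kg·m/s

2. This momentum uncertainty corresponds to kinetic energy:
   KE ≈ (Δp)²/(2m) = (8.423e-24)²/(2 × 1.673e-27 kg)
   KE = 2.121e-20 J = 132.375 meV

Tighter localization requires more energy.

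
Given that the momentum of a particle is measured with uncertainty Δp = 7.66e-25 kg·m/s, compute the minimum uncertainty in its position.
68.836 pm

Using the Heisenberg uncertainty principle:
ΔxΔp ≥ ℏ/2

The minimum uncertainty in position is:
Δx_min = ℏ/(2Δp)
Δx_min = (1.055e-34 J·s) / (2 × 7.660e-25 kg·m/s)
Δx_min = 6.884e-11 m = 68.836 pm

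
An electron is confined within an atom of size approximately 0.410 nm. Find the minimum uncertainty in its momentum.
1.286 × 10^-25 kg·m/s

Using the Heisenberg uncertainty principle:
ΔxΔp ≥ ℏ/2

With Δx ≈ L = 4.100e-10 m (the confinement size):
Δp_min = ℏ/(2Δx)
Δp_min = (1.055e-34 J·s) / (2 × 4.100e-10 m)
Δp_min = 1.286e-25 kg·m/s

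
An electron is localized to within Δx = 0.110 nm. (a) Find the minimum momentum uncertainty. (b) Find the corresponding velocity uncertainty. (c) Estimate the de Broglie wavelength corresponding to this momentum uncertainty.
(a) Δp_min = 4.794 × 10^-25 kg·m/s
(b) Δv_min = 526.217 km/s
(c) λ_dB = 1.382 nm

Step-by-step:

(a) From the uncertainty principle:
Δp_min = ℏ/(2Δx) = (1.055e-34 J·s)/(2 × 1.100e-10 m) = 4.794e-25 kg·m/s

(b) The velocity uncertainty:
Δv = Δp/m = (4.794e-25 kg·m/s)/(9.109e-31 kg) = 5.262e+05 m/s = 526.217 km/s

(c) The de Broglie wavelength for this momentum:
λ = h/p = (6.626e-34 J·s)/(4.794e-25 kg·m/s) = 1.382e-09 m = 1.382 nm

Note: The de Broglie wavelength is comparable to the localization size, as expected from wave-particle duality.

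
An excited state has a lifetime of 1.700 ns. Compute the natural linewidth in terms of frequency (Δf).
46.810 MHz

Using the energy-time uncertainty principle and E = hf:
ΔEΔt ≥ ℏ/2
hΔf·Δt ≥ ℏ/2

The minimum frequency uncertainty is:
Δf = ℏ/(2hτ) = 1/(4πτ)
Δf = 1/(4π × 1.700e-09 s)
Δf = 4.681e+07 Hz = 46.810 MHz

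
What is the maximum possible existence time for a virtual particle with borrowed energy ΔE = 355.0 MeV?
9.271 × 10^-25 s

Using the energy-time uncertainty principle:
ΔEΔt ≥ ℏ/2

For a virtual particle borrowing energy ΔE, the maximum lifetime is:
Δt_max = ℏ/(2ΔE)

Converting energy:
ΔE = 355.0 MeV = 5.688e-11 J

Δt_max = (1.055e-34 J·s) / (2 × 5.688e-11 J)
Δt_max = 9.271e-25 s = 9.271 × 10^-25 s

Virtual particles with higher borrowed energy exist for shorter times.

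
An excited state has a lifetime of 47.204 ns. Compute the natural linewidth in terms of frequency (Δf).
1.686 MHz

Using the energy-time uncertainty principle and E = hf:
ΔEΔt ≥ ℏ/2
hΔf·Δt ≥ ℏ/2

The minimum frequency uncertainty is:
Δf = ℏ/(2hτ) = 1/(4πτ)
Δf = 1/(4π × 4.720e-08 s)
Δf = 1.686e+06 Hz = 1.686 MHz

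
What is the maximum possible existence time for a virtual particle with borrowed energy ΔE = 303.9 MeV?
1.083 ys

Using the energy-time uncertainty principle:
ΔEΔt ≥ ℏ/2

For a virtual particle borrowing energy ΔE, the maximum lifetime is:
Δt_max = ℏ/(2ΔE)

Converting energy:
ΔE = 303.9 MeV = 4.869e-11 J

Δt_max = (1.055e-34 J·s) / (2 × 4.869e-11 J)
Δt_max = 1.083e-24 s = 1.083 ys

Virtual particles with higher borrowed energy exist for shorter times.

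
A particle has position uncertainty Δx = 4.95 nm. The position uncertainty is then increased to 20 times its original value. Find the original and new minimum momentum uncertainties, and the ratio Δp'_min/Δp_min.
Original Δp_min = 1.065 × 10^-26 kg·m/s; new Δp'_min = 5.326 × 10^-28 kg·m/s; ratio Δp'_min/Δp_min = 1/20.

From the uncertainty principle ΔxΔp ≥ ℏ/2, the minimum momentum uncertainty is Δp_min = ℏ/(2Δx).

Original (Δx = 4.95 nm = 4.950e-09 m):
Δp_min = (1.055e-34 J·s)/(2 × 4.950e-09 m) = 1.065e-26 kg·m/s

When Δx → 20Δx:
Δp'_min = ℏ/(2 × 20Δx) = (1/20) × ℏ/(2Δx) = (1/20) × Δp_min
Δp'_min = 1/20 × 1.065e-26 kg·m/s = 5.326e-28 kg·m/s

Since Δp_min ∝ 1/Δx, when Δx is increased to 20 times its original value, Δp_min decreases to 1/20 of its original value.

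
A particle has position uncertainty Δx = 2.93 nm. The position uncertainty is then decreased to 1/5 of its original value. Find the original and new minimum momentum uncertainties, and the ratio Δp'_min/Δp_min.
Original Δp_min = 1.800 × 10^-26 kg·m/s; new Δp'_min = 8.998 × 10^-26 kg·m/s; ratio Δp'_min/Δp_min = 5.

From the uncertainty principle ΔxΔp ≥ ℏ/2, the minimum momentum uncertainty is Δp_min = ℏ/(2Δx).

Original (Δx = 2.93 nm = 2.930e-09 m):
Δp_min = (1.055e-34 J·s)/(2 × 2.930e-09 m) = 1.800e-26 kg·m/s

When Δx → (1/5)Δx:
Δp'_min = ℏ/(2 × (1/5)Δx) = 5 × ℏ/(2Δx) = 5 × Δp_min
Δp'_min = 5 × 1.800e-26 kg·m/s = 8.998e-26 kg·m/s

Since Δp_min ∝ 1/Δx, when Δx is decreased to 1/5 of its original value, Δp_min increases to 5 times its original value.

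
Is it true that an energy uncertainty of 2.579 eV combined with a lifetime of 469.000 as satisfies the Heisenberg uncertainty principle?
Yes, it satisfies the uncertainty relation.

Calculate the product ΔEΔt:
ΔE = 2.579 eV = 4.132e-19 J
ΔEΔt = (4.132e-19 J) × (4.690e-16 s)
ΔEΔt = 1.938e-34 J·s

Compare to the minimum allowed value ℏ/2:
ℏ/2 = 5.273e-35 J·s

Since ΔEΔt = 1.938e-34 J·s ≥ 5.273e-35 J·s = ℏ/2,
this satisfies the uncertainty relation.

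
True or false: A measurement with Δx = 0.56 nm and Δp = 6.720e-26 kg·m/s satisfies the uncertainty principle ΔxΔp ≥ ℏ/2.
No, it violates the uncertainty principle (impossible measurement).

Calculate the product ΔxΔp:
ΔxΔp = (5.600e-10 m) × (6.720e-26 kg·m/s)
ΔxΔp = 3.763e-35 J·s

Compare to the minimum allowed value ℏ/2:
ℏ/2 = 5.273e-35 J·s

Since ΔxΔp = 3.763e-35 J·s < 5.273e-35 J·s = ℏ/2,
the measurement violates the uncertainty principle.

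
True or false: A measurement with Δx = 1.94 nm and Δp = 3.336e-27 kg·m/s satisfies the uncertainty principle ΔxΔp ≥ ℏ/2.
No, it violates the uncertainty principle (impossible measurement).

Calculate the product ΔxΔp:
ΔxΔp = (1.940e-09 m) × (3.336e-27 kg·m/s)
ΔxΔp = 6.472e-36 J·s

Compare to the minimum allowed value ℏ/2:
ℏ/2 = 5.273e-35 J·s

Since ΔxΔp = 6.472e-36 J·s < 5.273e-35 J·s = ℏ/2,
the measurement violates the uncertainty principle.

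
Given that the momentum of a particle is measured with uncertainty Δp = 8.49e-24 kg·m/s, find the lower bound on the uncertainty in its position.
6.211 pm

Using the Heisenberg uncertainty principle:
ΔxΔp ≥ ℏ/2

The minimum uncertainty in position is:
Δx_min = ℏ/(2Δp)
Δx_min = (1.055e-34 J·s) / (2 × 8.490e-24 kg·m/s)
Δx_min = 6.211e-12 m = 6.211 pm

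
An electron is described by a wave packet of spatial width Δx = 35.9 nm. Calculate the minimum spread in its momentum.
1.469 × 10^-27 kg·m/s

For a wave packet, the spatial width Δx and momentum spread Δp are related by the uncertainty principle:
ΔxΔp ≥ ℏ/2

The minimum momentum spread is:
Δp_min = ℏ/(2Δx)
Δp_min = (1.055e-34 J·s) / (2 × 3.590e-08 m)
Δp_min = 1.469e-27 kg·m/s

A wave packet cannot have both a well-defined position and well-defined momentum.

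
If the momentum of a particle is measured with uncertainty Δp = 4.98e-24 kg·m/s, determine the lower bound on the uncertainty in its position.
10.588 pm

Using the Heisenberg uncertainty principle:
ΔxΔp ≥ ℏ/2

The minimum uncertainty in position is:
Δx_min = ℏ/(2Δp)
Δx_min = (1.055e-34 J·s) / (2 × 4.980e-24 kg·m/s)
Δx_min = 1.059e-11 m = 10.588 pm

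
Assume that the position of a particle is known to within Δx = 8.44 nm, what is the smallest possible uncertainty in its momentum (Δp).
6.247 × 10^-27 kg·m/s

Using the Heisenberg uncertainty principle:
ΔxΔp ≥ ℏ/2

The minimum uncertainty in momentum is:
Δp_min = ℏ/(2Δx)
Δp_min = (1.055e-34 J·s) / (2 × 8.440e-09 m)
Δp_min = 6.247e-27 kg·m/s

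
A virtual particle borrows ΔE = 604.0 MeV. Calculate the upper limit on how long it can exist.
5.449 × 10^-25 s

Using the energy-time uncertainty principle:
ΔEΔt ≥ ℏ/2

For a virtual particle borrowing energy ΔE, the maximum lifetime is:
Δt_max = ℏ/(2ΔE)

Converting energy:
ΔE = 604.0 MeV = 9.677e-11 J

Δt_max = (1.055e-34 J·s) / (2 × 9.677e-11 J)
Δt_max = 5.449e-25 s = 5.449 × 10^-25 s

Virtual particles with higher borrowed energy exist for shorter times.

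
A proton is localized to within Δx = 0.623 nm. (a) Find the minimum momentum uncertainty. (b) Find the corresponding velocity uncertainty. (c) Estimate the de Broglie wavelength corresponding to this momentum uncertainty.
(a) Δp_min = 8.464 × 10^-26 kg·m/s
(b) Δv_min = 50.601 m/s
(c) λ_dB = 7.829 nm

Step-by-step:

(a) From the uncertainty principle:
Δp_min = ℏ/(2Δx) = (1.055e-34 J·s)/(2 × 6.230e-10 m) = 8.464e-26 kg·m/s

(b) The velocity uncertainty:
Δv = Δp/m = (8.464e-26 kg·m/s)/(1.673e-27 kg) = 5.060e+01 m/s = 50.601 m/s

(c) The de Broglie wavelength for this momentum:
λ = h/p = (6.626e-34 J·s)/(8.464e-26 kg·m/s) = 7.829e-09 m = 7.829 nm

Note: The de Broglie wavelength is comparable to the localization size, as expected from wave-particle duality.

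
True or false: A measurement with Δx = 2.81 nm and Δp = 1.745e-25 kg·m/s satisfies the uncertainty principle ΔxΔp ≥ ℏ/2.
Yes, it satisfies the uncertainty principle.

Calculate the product ΔxΔp:
ΔxΔp = (2.810e-09 m) × (1.745e-25 kg·m/s)
ΔxΔp = 4.903e-34 J·s

Compare to the minimum allowed value ℏ/2:
ℏ/2 = 5.273e-35 J·s

Since ΔxΔp = 4.903e-34 J·s ≥ 5.273e-35 J·s = ℏ/2,
the measurement satisfies the uncertainty principle.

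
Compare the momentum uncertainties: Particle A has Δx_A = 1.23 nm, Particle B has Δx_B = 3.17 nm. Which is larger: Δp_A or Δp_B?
Particle A has the larger minimum momentum uncertainty, by a factor of 2.58.

For each particle, the minimum momentum uncertainty is Δp_min = ℏ/(2Δx):

Particle A: Δp_A = ℏ/(2×1.230e-09 m) = 4.287e-26 kg·m/s
Particle B: Δp_B = ℏ/(2×3.170e-09 m) = 1.663e-26 kg·m/s

Ratio: Δp_A/Δp_B = 2.58

Since Δp_min ∝ 1/Δx, the particle with smaller position uncertainty (A) has larger momentum uncertainty.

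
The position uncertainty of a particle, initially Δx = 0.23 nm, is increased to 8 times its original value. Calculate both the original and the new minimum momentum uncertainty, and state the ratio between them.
Original Δp_min = 2.293 × 10^-25 kg·m/s; new Δp'_min = 2.866 × 10^-26 kg·m/s; ratio Δp'_min/Δp_min = 1/8.

From the uncertainty principle ΔxΔp ≥ ℏ/2, the minimum momentum uncertainty is Δp_min = ℏ/(2Δx).

Original (Δx = 0.23 nm = 2.300e-10 m):
Δp_min = (1.055e-34 J·s)/(2 × 2.300e-10 m) = 2.293e-25 kg·m/s

When Δx → 8Δx:
Δp'_min = ℏ/(2 × 8Δx) = (1/8) × ℏ/(2Δx) = (1/8) × Δp_min
Δp'_min = 1/8 × 2.293e-25 kg·m/s = 2.866e-26 kg·m/s

Since Δp_min ∝ 1/Δx, when Δx is increased to 8 times its original value, Δp_min decreases to 1/8 of its original value.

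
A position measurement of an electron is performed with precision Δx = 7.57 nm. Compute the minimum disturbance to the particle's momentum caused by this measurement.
6.965 × 10^-27 kg·m/s

The uncertainty principle implies that measuring position disturbs momentum:
ΔxΔp ≥ ℏ/2

When we measure position with precision Δx, we necessarily introduce a momentum uncertainty:
Δp ≥ ℏ/(2Δx)
Δp_min = (1.055e-34 J·s) / (2 × 7.570e-09 m)
Δp_min = 6.965e-27 kg·m/s

The more precisely we measure position, the greater the momentum disturbance.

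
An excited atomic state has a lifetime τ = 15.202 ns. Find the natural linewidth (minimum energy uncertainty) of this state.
21.649 neV

Using the energy-time uncertainty principle:
ΔEΔt ≥ ℏ/2

The lifetime τ represents the time uncertainty Δt.
The natural linewidth (minimum energy uncertainty) is:

ΔE = ℏ/(2τ)
ΔE = (1.055e-34 J·s) / (2 × 1.520e-08 s)
ΔE = 3.469e-27 J = 21.649 neV

This natural linewidth limits the precision of spectroscopic measurements.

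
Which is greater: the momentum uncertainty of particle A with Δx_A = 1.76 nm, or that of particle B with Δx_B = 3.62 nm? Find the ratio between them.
Particle A has the larger minimum momentum uncertainty, by a factor of 2.06.

For each particle, the minimum momentum uncertainty is Δp_min = ℏ/(2Δx):

Particle A: Δp_A = ℏ/(2×1.760e-09 m) = 2.996e-26 kg·m/s
Particle B: Δp_B = ℏ/(2×3.620e-09 m) = 1.457e-26 kg·m/s

Ratio: Δp_A/Δp_B = 2.06

Since Δp_min ∝ 1/Δx, the particle with smaller position uncertainty (A) has larger momentum uncertainty.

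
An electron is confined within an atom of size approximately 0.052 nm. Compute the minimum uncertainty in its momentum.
1.014 × 10^-24 kg·m/s

Using the Heisenberg uncertainty principle:
ΔxΔp ≥ ℏ/2

With Δx ≈ L = 5.200e-11 m (the confinement size):
Δp_min = ℏ/(2Δx)
Δp_min = (1.055e-34 J·s) / (2 × 5.200e-11 m)
Δp_min = 1.014e-24 kg·m/s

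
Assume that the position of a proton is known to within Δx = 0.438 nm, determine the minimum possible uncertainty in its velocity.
71.974 m/s

Using the Heisenberg uncertainty principle and Δp = mΔv:
ΔxΔp ≥ ℏ/2
Δx(mΔv) ≥ ℏ/2

The minimum uncertainty in velocity is:
Δv_min = ℏ/(2mΔx)
Δv_min = (1.055e-34 J·s) / (2 × 1.673e-27 kg × 4.380e-10 m)
Δv_min = 7.197e+01 m/s = 71.974 m/s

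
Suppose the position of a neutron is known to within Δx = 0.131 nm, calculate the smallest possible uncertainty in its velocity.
240.314 m/s

Using the Heisenberg uncertainty principle and Δp = mΔv:
ΔxΔp ≥ ℏ/2
Δx(mΔv) ≥ ℏ/2

The minimum uncertainty in velocity is:
Δv_min = ℏ/(2mΔx)
Δv_min = (1.055e-34 J·s) / (2 × 1.675e-27 kg × 1.310e-10 m)
Δv_min = 2.403e+02 m/s = 240.314 m/s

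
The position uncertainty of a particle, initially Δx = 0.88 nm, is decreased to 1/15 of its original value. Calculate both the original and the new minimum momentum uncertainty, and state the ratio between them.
Original Δp_min = 5.992 × 10^-26 kg·m/s; new Δp'_min = 8.988 × 10^-25 kg·m/s; ratio Δp'_min/Δp_min = 15.

From the uncertainty principle ΔxΔp ≥ ℏ/2, the minimum momentum uncertainty is Δp_min = ℏ/(2Δx).

Original (Δx = 0.88 nm = 8.800e-10 m):
Δp_min = (1.055e-34 J·s)/(2 × 8.800e-10 m) = 5.992e-26 kg·m/s

When Δx → (1/15)Δx:
Δp'_min = ℏ/(2 × (1/15)Δx) = 15 × ℏ/(2Δx) = 15 × Δp_min
Δp'_min = 15 × 5.992e-26 kg·m/s = 8.988e-25 kg·m/s

Since Δp_min ∝ 1/Δx, when Δx is decreased to 1/15 of its original value, Δp_min increases to 15 times its original value.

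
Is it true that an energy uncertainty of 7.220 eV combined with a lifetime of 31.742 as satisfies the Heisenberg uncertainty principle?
No, it violates the uncertainty relation.

Calculate the product ΔEΔt:
ΔE = 7.220 eV = 1.157e-18 J
ΔEΔt = (1.157e-18 J) × (3.174e-17 s)
ΔEΔt = 3.672e-35 J·s

Compare to the minimum allowed value ℏ/2:
ℏ/2 = 5.273e-35 J·s

Since ΔEΔt = 3.672e-35 J·s < 5.273e-35 J·s = ℏ/2,
this violates the uncertainty relation.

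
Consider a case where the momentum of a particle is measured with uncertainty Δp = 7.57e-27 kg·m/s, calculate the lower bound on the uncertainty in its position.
6.965 nm

Using the Heisenberg uncertainty principle:
ΔxΔp ≥ ℏ/2

The minimum uncertainty in position is:
Δx_min = ℏ/(2Δp)
Δx_min = (1.055e-34 J·s) / (2 × 7.570e-27 kg·m/s)
Δx_min = 6.965e-09 m = 6.965 nm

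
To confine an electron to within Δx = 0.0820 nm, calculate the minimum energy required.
1.417 eV

Localizing a particle requires giving it sufficient momentum uncertainty:

1. From uncertainty principle: Δp ≥ ℏ/(2Δx)
   Δp_min = (1.055e-34 J·s) / (2 × 8.200e-11 m)
   Δp_min = 6.430e-25 kg·m/s

2. This momentum uncertainty corresponds to kinetic energy:
   KE ≈ (Δp)²/(2m) = (6.430e-25)²/(2 × 9.109e-31 kg)
   KE = 2.270e-19 J = 1.417 eV

Tighter localization requires more energy.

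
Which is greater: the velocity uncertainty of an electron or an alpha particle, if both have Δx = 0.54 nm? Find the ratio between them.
The electron has the larger minimum velocity uncertainty, by a ratio of 7294.3.

For both particles, Δp_min = ℏ/(2Δx) = 9.765e-26 kg·m/s (same for both).

The velocity uncertainty is Δv = Δp/m:
- electron: Δv = 9.765e-26 / 9.109e-31 = 1.072e+05 m/s = 107.192 km/s
- alpha particle: Δv = 9.765e-26 / 6.645e-27 = 1.470e+01 m/s = 14.695 m/s

Ratio: 1.072e+05 / 1.470e+01 = 7294.3

The lighter particle has larger velocity uncertainty because Δv ∝ 1/m.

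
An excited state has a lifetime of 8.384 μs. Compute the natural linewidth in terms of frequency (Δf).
9.492 kHz

Using the energy-time uncertainty principle and E = hf:
ΔEΔt ≥ ℏ/2
hΔf·Δt ≥ ℏ/2

The minimum frequency uncertainty is:
Δf = ℏ/(2hτ) = 1/(4πτ)
Δf = 1/(4π × 8.384e-06 s)
Δf = 9.492e+03 Hz = 9.492 kHz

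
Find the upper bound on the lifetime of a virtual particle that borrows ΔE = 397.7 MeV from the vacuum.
8.275 × 10^-25 s

Using the energy-time uncertainty principle:
ΔEΔt ≥ ℏ/2

For a virtual particle borrowing energy ΔE, the maximum lifetime is:
Δt_max = ℏ/(2ΔE)

Converting energy:
ΔE = 397.7 MeV = 6.372e-11 J

Δt_max = (1.055e-34 J·s) / (2 × 6.372e-11 J)
Δt_max = 8.275e-25 s = 8.275 × 10^-25 s

Virtual particles with higher borrowed energy exist for shorter times.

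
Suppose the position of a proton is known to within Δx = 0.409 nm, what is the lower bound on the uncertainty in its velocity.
77.077 m/s

Using the Heisenberg uncertainty principle and Δp = mΔv:
ΔxΔp ≥ ℏ/2
Δx(mΔv) ≥ ℏ/2

The minimum uncertainty in velocity is:
Δv_min = ℏ/(2mΔx)
Δv_min = (1.055e-34 J·s) / (2 × 1.673e-27 kg × 4.090e-10 m)
Δv_min = 7.708e+01 m/s = 77.077 m/s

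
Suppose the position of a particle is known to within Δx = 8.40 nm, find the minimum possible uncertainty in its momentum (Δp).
6.277 × 10^-27 kg·m/s

Using the Heisenberg uncertainty principle:
ΔxΔp ≥ ℏ/2

The minimum uncertainty in momentum is:
Δp_min = ℏ/(2Δx)
Δp_min = (1.055e-34 J·s) / (2 × 8.400e-09 m)
Δp_min = 6.277e-27 kg·m/s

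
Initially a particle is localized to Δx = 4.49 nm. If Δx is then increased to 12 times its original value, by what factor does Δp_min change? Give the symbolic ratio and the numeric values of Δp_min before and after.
Original Δp_min = 1.174 × 10^-26 kg·m/s; new Δp'_min = 9.786 × 10^-28 kg·m/s; ratio Δp'_min/Δp_min = 1/12.

From the uncertainty principle ΔxΔp ≥ ℏ/2, the minimum momentum uncertainty is Δp_min = ℏ/(2Δx).

Original (Δx = 4.49 nm = 4.490e-09 m):
Δp_min = (1.055e-34 J·s)/(2 × 4.490e-09 m) = 1.174e-26 kg·m/s

When Δx → 12Δx:
Δp'_min = ℏ/(2 × 12Δx) = (1/12) × ℏ/(2Δx) = (1/12) × Δp_min
Δp'_min = 1/12 × 1.174e-26 kg·m/s = 9.786e-28 kg·m/s

Since Δp_min ∝ 1/Δx, when Δx is increased to 12 times its original value, Δp_min decreases to 1/12 of its original value.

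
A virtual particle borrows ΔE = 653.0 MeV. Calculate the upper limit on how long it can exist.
5.040 × 10^-25 s

Using the energy-time uncertainty principle:
ΔEΔt ≥ ℏ/2

For a virtual particle borrowing energy ΔE, the maximum lifetime is:
Δt_max = ℏ/(2ΔE)

Converting energy:
ΔE = 653.0 MeV = 1.046e-10 J

Δt_max = (1.055e-34 J·s) / (2 × 1.046e-10 J)
Δt_max = 5.040e-25 s = 5.040 × 10^-25 s

Virtual particles with higher borrowed energy exist for shorter times.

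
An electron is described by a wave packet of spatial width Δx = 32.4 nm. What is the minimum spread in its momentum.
1.627 × 10^-27 kg·m/s

For a wave packet, the spatial width Δx and momentum spread Δp are related by the uncertainty principle:
ΔxΔp ≥ ℏ/2

The minimum momentum spread is:
Δp_min = ℏ/(2Δx)
Δp_min = (1.055e-34 J·s) / (2 × 3.240e-08 m)
Δp_min = 1.627e-27 kg·m/s

A wave packet cannot have both a well-defined position and well-defined momentum.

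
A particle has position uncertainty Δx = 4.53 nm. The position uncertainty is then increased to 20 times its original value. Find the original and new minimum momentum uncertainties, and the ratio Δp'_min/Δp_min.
Original Δp_min = 1.164 × 10^-26 kg·m/s; new Δp'_min = 5.820 × 10^-28 kg·m/s; ratio Δp'_min/Δp_min = 1/20.

From the uncertainty principle ΔxΔp ≥ ℏ/2, the minimum momentum uncertainty is Δp_min = ℏ/(2Δx).

Original (Δx = 4.53 nm = 4.530e-09 m):
Δp_min = (1.055e-34 J·s)/(2 × 4.530e-09 m) = 1.164e-26 kg·m/s

When Δx → 20Δx:
Δp'_min = ℏ/(2 × 20Δx) = (1/20) × ℏ/(2Δx) = (1/20) × Δp_min
Δp'_min = 1/20 × 1.164e-26 kg·m/s = 5.820e-28 kg·m/s

Since Δp_min ∝ 1/Δx, when Δx is increased to 20 times its original value, Δp_min decreases to 1/20 of its original value.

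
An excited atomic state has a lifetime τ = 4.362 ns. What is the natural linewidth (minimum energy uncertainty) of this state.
75.448 neV

Using the energy-time uncertainty principle:
ΔEΔt ≥ ℏ/2

The lifetime τ represents the time uncertainty Δt.
The natural linewidth (minimum energy uncertainty) is:

ΔE = ℏ/(2τ)
ΔE = (1.055e-34 J·s) / (2 × 4.362e-09 s)
ΔE = 1.209e-26 J = 75.448 neV

This natural linewidth limits the precision of spectroscopic measurements.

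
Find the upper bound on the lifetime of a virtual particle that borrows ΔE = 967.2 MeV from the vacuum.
3.403 × 10^-25 s

Using the energy-time uncertainty principle:
ΔEΔt ≥ ℏ/2

For a virtual particle borrowing energy ΔE, the maximum lifetime is:
Δt_max = ℏ/(2ΔE)

Converting energy:
ΔE = 967.2 MeV = 1.550e-10 J

Δt_max = (1.055e-34 J·s) / (2 × 1.550e-10 J)
Δt_max = 3.403e-25 s = 3.403 × 10^-25 s

Virtual particles with higher borrowed energy exist for shorter times.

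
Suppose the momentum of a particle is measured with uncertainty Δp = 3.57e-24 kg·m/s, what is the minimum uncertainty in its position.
14.770 pm

Using the Heisenberg uncertainty principle:
ΔxΔp ≥ ℏ/2

The minimum uncertainty in position is:
Δx_min = ℏ/(2Δp)
Δx_min = (1.055e-34 J·s) / (2 × 3.570e-24 kg·m/s)
Δx_min = 1.477e-11 m = 14.770 pm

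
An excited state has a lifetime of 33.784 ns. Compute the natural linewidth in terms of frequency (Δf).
2.355 MHz

Using the energy-time uncertainty principle and E = hf:
ΔEΔt ≥ ℏ/2
hΔf·Δt ≥ ℏ/2

The minimum frequency uncertainty is:
Δf = ℏ/(2hτ) = 1/(4πτ)
Δf = 1/(4π × 3.378e-08 s)
Δf = 2.355e+06 Hz = 2.355 MHz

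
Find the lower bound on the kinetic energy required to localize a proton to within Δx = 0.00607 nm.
140.792 meV

Localizing a particle requires giving it sufficient momentum uncertainty:

1. From uncertainty principle: Δp ≥ ℏ/(2Δx)
   Δp_min = (1.055e-34 J·s) / (2 × 6.070e-12 m)
   Δp_min = 8.687e-24 kg·m/s

2. This momentum uncertainty corresponds to kinetic energy:
   KE ≈ (Δp)²/(2m) = (8.687e-24)²/(2 × 1.673e-27 kg)
   KE = 2.256e-20 J = 140.792 meV

Tighter localization requires more energy.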